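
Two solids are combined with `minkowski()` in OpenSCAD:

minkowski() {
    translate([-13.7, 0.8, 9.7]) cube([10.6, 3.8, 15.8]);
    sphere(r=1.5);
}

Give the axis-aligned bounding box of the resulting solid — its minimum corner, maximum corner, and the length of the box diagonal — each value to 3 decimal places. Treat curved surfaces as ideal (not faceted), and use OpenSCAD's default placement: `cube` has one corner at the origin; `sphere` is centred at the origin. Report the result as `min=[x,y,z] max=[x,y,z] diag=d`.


min=[-15.200,-0.700,8.200] max=[-1.600,6.100,27.000] diag=24.179

A = translate([-13.7, 0.8, 9.7]) cube([10.6, 3.8, 15.8]) → bbox [-13.7,0.8,9.7] .. [-3.1,4.6,25.5]
B = sphere(r=1.5) → bbox [-1.5,-1.5,-1.5] .. [1.5,1.5,1.5]
lo = A.lo+B.lo = [-13.7-1.5, 0.8-1.5, 9.7-1.5] = [-15.200,-0.700,8.200]
hi = A.hi+B.hi = [-3.1+1.5, 4.6+1.5, 25.5+1.5] = [-1.600,6.100,27.000]
diag = √(13.6²+6.8²+18.8²) = √584.64 = 24.179


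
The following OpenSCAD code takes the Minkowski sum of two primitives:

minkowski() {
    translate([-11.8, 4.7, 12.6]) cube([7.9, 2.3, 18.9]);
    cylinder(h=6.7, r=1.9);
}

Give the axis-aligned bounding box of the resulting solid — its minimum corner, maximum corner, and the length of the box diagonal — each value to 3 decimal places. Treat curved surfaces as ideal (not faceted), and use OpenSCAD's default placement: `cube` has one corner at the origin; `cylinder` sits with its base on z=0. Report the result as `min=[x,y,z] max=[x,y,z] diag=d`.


A = translate([-11.8, 4.7, 12.6]) cube([7.9, 2.3, 18.9]) → bbox [-11.8,4.7,12.6] .. [-3.9,7,31.5]
B = cylinder(h=6.7, r=1.9) → bbox [-1.9,-1.9,0] .. [1.9,1.9,6.7]
lo = A.lo+B.lo = [-11.8-1.9, 4.7-1.9, 12.6+0] = [-13.700,2.800,12.600]
hi = A.hi+B.hi = [-3.9+1.9, 7+1.9, 31.5+6.7] = [-2.000,8.900,38.200]
diag = √(11.7²+6.1²+25.6²) = √829.46 = 28.800

min=[-13.700,2.800,12.600] max=[-2.000,8.900,38.200] diag=28.800


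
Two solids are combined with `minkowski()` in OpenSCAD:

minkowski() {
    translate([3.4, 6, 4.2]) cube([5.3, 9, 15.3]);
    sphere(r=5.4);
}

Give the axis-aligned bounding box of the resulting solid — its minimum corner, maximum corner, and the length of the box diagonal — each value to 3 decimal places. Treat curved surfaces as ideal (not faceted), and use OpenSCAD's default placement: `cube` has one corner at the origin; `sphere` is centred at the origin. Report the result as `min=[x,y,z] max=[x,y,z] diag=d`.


A = translate([3.4, 6, 4.2]) cube([5.3, 9, 15.3]) → bbox [3.4,6,4.2] .. [8.7,15,19.5]
B = sphere(r=5.4) → bbox [-5.4,-5.4,-5.4] .. [5.4,5.4,5.4]
lo = A.lo+B.lo = [3.4-5.4, 6-5.4, 4.2-5.4] = [-2.000,0.600,-1.200]
hi = A.hi+B.hi = [8.7+5.4, 15+5.4, 19.5+5.4] = [14.100,20.400,24.900]
diag = √(16.1²+19.8²+26.1²) = √1332.46 = 36.503

min=[-2.000,0.600,-1.200] max=[14.100,20.400,24.900] diag=36.503


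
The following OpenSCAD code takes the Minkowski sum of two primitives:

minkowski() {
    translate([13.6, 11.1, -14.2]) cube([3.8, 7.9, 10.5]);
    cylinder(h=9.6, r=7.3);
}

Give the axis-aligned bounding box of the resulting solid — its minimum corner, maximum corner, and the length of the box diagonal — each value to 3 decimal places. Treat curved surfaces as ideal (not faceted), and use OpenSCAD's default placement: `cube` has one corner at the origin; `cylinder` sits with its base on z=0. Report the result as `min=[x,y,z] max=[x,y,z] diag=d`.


A = translate([13.6, 11.1, -14.2]) cube([3.8, 7.9, 10.5]) → bbox [13.6,11.1,-14.2] .. [17.4,19,-3.7]
B = cylinder(h=9.6, r=7.3) → bbox [-7.3,-7.3,0] .. [7.3,7.3,9.6]
lo = A.lo+B.lo = [13.6-7.3, 11.1-7.3, -14.2+0] = [6.300,3.800,-14.200]
hi = A.hi+B.hi = [17.4+7.3, 19+7.3, -3.7+9.6] = [24.700,26.300,5.900]
diag = √(18.4²+22.5²+20.1²) = √1248.82 = 35.339

min=[6.300,3.800,-14.200] max=[24.700,26.300,5.900] diag=35.339


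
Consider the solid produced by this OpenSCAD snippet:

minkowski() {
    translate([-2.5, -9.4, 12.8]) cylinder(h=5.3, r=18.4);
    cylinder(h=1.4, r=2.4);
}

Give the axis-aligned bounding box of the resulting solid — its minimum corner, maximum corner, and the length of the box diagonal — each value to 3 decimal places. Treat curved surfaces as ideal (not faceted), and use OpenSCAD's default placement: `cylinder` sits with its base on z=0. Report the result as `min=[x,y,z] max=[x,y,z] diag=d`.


min=[-23.300,-30.200,12.800] max=[18.300,11.400,19.500] diag=59.212

A = translate([-2.5, -9.4, 12.8]) cylinder(h=5.3, r=18.4) → bbox [-20.9,-27.8,12.8] .. [15.9,9,18.1]
B = cylinder(h=1.4, r=2.4) → bbox [-2.4,-2.4,0] .. [2.4,2.4,1.4]
lo = A.lo+B.lo = [-20.9-2.4, -27.8-2.4, 12.8+0] = [-23.300,-30.200,12.800]
hi = A.hi+B.hi = [15.9+2.4, 9+2.4, 18.1+1.4] = [18.300,11.400,19.500]
diag = √(41.6²+41.6²+6.7²) = √3506.01 = 59.212


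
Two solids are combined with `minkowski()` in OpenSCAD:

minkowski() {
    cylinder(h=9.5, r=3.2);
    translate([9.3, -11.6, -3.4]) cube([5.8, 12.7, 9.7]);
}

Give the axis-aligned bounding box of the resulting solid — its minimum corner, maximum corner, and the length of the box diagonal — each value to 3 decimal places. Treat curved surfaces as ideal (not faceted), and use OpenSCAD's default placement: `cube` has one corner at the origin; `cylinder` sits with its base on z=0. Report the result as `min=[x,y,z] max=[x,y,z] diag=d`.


A = translate([9.3, -11.6, -3.4]) cube([5.8, 12.7, 9.7]) → bbox [9.3,-11.6,-3.4] .. [15.1,1.1,6.3]
B = cylinder(h=9.5, r=3.2) → bbox [-3.2,-3.2,0] .. [3.2,3.2,9.5]
lo = A.lo+B.lo = [9.3-3.2, -11.6-3.2, -3.4+0] = [6.100,-14.800,-3.400]
hi = A.hi+B.hi = [15.1+3.2, 1.1+3.2, 6.3+9.5] = [18.300,4.300,15.800]
diag = √(12.2²+19.1²+19.2²) = √882.29 = 29.703

min=[6.100,-14.800,-3.400] max=[18.300,4.300,15.800] diag=29.703


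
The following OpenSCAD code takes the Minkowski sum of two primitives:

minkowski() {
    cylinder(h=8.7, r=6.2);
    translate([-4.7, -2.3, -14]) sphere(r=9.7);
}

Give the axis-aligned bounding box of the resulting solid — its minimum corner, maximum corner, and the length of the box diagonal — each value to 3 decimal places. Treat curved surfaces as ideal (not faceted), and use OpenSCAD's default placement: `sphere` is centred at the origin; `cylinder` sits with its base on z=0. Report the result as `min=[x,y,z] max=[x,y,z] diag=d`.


min=[-20.600,-18.200,-23.700] max=[11.200,13.600,4.400] diag=53.029

A = translate([-4.7, -2.3, -14]) sphere(r=9.7) → bbox [-14.4,-12,-23.7] .. [5,7.4,-4.3]
B = cylinder(h=8.7, r=6.2) → bbox [-6.2,-6.2,0] .. [6.2,6.2,8.7]
lo = A.lo+B.lo = [-14.4-6.2, -12-6.2, -23.7+0] = [-20.600,-18.200,-23.700]
hi = A.hi+B.hi = [5+6.2, 7.4+6.2, -4.3+8.7] = [11.200,13.600,4.400]
diag = √(31.8²+31.8²+28.1²) = √2812.09 = 53.029


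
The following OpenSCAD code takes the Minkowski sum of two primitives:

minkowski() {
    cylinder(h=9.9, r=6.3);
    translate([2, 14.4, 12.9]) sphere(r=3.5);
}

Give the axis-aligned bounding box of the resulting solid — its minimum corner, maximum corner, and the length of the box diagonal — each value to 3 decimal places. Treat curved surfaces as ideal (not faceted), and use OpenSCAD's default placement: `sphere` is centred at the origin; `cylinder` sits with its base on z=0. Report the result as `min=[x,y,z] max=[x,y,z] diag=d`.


A = translate([2, 14.4, 12.9]) sphere(r=3.5) → bbox [-1.5,10.9,9.4] .. [5.5,17.9,16.4]
B = cylinder(h=9.9, r=6.3) → bbox [-6.3,-6.3,0] .. [6.3,6.3,9.9]
lo = A.lo+B.lo = [-1.5-6.3, 10.9-6.3, 9.4+0] = [-7.800,4.600,9.400]
hi = A.hi+B.hi = [5.5+6.3, 17.9+6.3, 16.4+9.9] = [11.800,24.200,26.300]
diag = √(19.6²+19.6²+16.9²) = √1053.93 = 32.464

min=[-7.800,4.600,9.400] max=[11.800,24.200,26.300] diag=32.464


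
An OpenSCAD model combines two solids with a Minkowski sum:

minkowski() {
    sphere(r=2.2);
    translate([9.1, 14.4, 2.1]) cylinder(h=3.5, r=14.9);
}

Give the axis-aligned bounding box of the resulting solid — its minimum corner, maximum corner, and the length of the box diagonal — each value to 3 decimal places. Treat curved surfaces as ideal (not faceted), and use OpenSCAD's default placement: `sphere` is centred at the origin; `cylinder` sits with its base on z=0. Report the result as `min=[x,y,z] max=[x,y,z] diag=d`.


min=[-8.000,-2.700,-0.100] max=[26.200,31.500,7.800] diag=49.007

A = translate([9.1, 14.4, 2.1]) cylinder(h=3.5, r=14.9) → bbox [-5.8,-0.5,2.1] .. [24,29.3,5.6]
B = sphere(r=2.2) → bbox [-2.2,-2.2,-2.2] .. [2.2,2.2,2.2]
lo = A.lo+B.lo = [-5.8-2.2, -0.5-2.2, 2.1-2.2] = [-8.000,-2.700,-0.100]
hi = A.hi+B.hi = [24+2.2, 29.3+2.2, 5.6+2.2] = [26.200,31.500,7.800]
diag = √(34.2²+34.2²+7.9²) = √2401.69 = 49.007


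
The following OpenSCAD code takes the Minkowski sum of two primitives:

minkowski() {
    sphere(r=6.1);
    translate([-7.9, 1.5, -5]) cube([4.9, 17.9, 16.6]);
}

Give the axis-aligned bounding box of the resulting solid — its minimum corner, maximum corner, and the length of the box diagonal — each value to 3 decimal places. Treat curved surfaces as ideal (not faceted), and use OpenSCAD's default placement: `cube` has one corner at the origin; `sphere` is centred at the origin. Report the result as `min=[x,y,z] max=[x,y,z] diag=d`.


A = translate([-7.9, 1.5, -5]) cube([4.9, 17.9, 16.6]) → bbox [-7.9,1.5,-5] .. [-3,19.4,11.6]
B = sphere(r=6.1) → bbox [-6.1,-6.1,-6.1] .. [6.1,6.1,6.1]
lo = A.lo+B.lo = [-7.9-6.1, 1.5-6.1, -5-6.1] = [-14.000,-4.600,-11.100]
hi = A.hi+B.hi = [-3+6.1, 19.4+6.1, 11.6+6.1] = [3.100,25.500,17.700]
diag = √(17.1²+30.1²+28.8²) = √2027.86 = 45.032

min=[-14.000,-4.600,-11.100] max=[3.100,25.500,17.700] diag=45.032


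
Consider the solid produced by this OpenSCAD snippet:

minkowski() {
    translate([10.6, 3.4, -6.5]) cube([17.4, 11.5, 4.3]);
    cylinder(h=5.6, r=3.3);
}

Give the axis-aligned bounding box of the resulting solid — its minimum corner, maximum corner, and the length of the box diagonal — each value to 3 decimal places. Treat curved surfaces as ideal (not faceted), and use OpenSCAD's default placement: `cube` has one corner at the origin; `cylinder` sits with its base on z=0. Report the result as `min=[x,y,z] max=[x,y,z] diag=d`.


min=[7.300,0.100,-6.500] max=[31.300,18.200,3.400] diag=31.648

A = translate([10.6, 3.4, -6.5]) cube([17.4, 11.5, 4.3]) → bbox [10.6,3.4,-6.5] .. [28,14.9,-2.2]
B = cylinder(h=5.6, r=3.3) → bbox [-3.3,-3.3,0] .. [3.3,3.3,5.6]
lo = A.lo+B.lo = [10.6-3.3, 3.4-3.3, -6.5+0] = [7.300,0.100,-6.500]
hi = A.hi+B.hi = [28+3.3, 14.9+3.3, -2.2+5.6] = [31.300,18.200,3.400]
diag = √(24²+18.1²+9.9²) = √1001.62 = 31.648


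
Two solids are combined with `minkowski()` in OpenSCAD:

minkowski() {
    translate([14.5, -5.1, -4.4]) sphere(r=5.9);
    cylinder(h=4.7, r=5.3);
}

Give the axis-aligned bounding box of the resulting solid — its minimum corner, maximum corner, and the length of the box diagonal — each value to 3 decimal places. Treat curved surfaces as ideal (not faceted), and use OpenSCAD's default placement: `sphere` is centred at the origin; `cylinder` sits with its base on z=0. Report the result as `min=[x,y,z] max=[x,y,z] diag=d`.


min=[3.300,-16.300,-10.300] max=[25.700,6.100,6.200] diag=35.718

A = translate([14.5, -5.1, -4.4]) sphere(r=5.9) → bbox [8.6,-11,-10.3] .. [20.4,0.8,1.5]
B = cylinder(h=4.7, r=5.3) → bbox [-5.3,-5.3,0] .. [5.3,5.3,4.7]
lo = A.lo+B.lo = [8.6-5.3, -11-5.3, -10.3+0] = [3.300,-16.300,-10.300]
hi = A.hi+B.hi = [20.4+5.3, 0.8+5.3, 1.5+4.7] = [25.700,6.100,6.200]
diag = √(22.4²+22.4²+16.5²) = √1275.77 = 35.718


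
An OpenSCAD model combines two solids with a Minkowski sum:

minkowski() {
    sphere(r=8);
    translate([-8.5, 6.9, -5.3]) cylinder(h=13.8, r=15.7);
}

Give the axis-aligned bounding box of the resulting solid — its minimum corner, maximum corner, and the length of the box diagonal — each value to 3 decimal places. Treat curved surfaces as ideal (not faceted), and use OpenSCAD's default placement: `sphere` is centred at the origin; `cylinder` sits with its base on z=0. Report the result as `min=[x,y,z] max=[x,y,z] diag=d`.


min=[-32.200,-16.800,-13.300] max=[15.200,30.600,16.500] diag=73.359

A = translate([-8.5, 6.9, -5.3]) cylinder(h=13.8, r=15.7) → bbox [-24.2,-8.8,-5.3] .. [7.2,22.6,8.5]
B = sphere(r=8) → bbox [-8,-8,-8] .. [8,8,8]
lo = A.lo+B.lo = [-24.2-8, -8.8-8, -5.3-8] = [-32.200,-16.800,-13.300]
hi = A.hi+B.hi = [7.2+8, 22.6+8, 8.5+8] = [15.200,30.600,16.500]
diag = √(47.4²+47.4²+29.8²) = √5381.56 = 73.359


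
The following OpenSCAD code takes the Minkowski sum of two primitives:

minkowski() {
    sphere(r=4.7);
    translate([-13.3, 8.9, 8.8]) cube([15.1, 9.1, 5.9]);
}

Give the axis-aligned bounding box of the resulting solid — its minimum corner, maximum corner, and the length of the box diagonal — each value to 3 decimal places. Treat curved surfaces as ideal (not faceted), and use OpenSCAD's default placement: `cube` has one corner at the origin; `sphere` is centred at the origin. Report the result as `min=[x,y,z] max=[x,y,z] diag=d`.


min=[-18.000,4.200,4.100] max=[6.500,22.700,19.400] diag=34.301

A = translate([-13.3, 8.9, 8.8]) cube([15.1, 9.1, 5.9]) → bbox [-13.3,8.9,8.8] .. [1.8,18,14.7]
B = sphere(r=4.7) → bbox [-4.7,-4.7,-4.7] .. [4.7,4.7,4.7]
lo = A.lo+B.lo = [-13.3-4.7, 8.9-4.7, 8.8-4.7] = [-18.000,4.200,4.100]
hi = A.hi+B.hi = [1.8+4.7, 18+4.7, 14.7+4.7] = [6.500,22.700,19.400]
diag = √(24.5²+18.5²+15.3²) = √1176.59 = 34.301


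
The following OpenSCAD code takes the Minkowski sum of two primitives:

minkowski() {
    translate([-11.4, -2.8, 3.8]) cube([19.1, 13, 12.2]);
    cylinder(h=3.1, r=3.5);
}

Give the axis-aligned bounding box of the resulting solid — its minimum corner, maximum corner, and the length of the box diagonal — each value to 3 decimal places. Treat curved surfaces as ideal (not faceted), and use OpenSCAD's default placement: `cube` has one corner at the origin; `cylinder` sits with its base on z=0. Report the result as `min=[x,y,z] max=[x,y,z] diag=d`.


A = translate([-11.4, -2.8, 3.8]) cube([19.1, 13, 12.2]) → bbox [-11.4,-2.8,3.8] .. [7.7,10.2,16]
B = cylinder(h=3.1, r=3.5) → bbox [-3.5,-3.5,0] .. [3.5,3.5,3.1]
lo = A.lo+B.lo = [-11.4-3.5, -2.8-3.5, 3.8+0] = [-14.900,-6.300,3.800]
hi = A.hi+B.hi = [7.7+3.5, 10.2+3.5, 16+3.1] = [11.200,13.700,19.100]
diag = √(26.1²+20²+15.3²) = √1315.3 = 36.267

min=[-14.900,-6.300,3.800] max=[11.200,13.700,19.100] diag=36.267


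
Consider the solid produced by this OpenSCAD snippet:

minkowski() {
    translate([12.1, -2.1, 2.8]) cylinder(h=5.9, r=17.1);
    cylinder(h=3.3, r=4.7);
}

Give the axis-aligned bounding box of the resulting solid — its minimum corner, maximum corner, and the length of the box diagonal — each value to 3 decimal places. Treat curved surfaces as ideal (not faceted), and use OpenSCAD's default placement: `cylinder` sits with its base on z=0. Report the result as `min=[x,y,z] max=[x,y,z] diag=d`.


A = translate([12.1, -2.1, 2.8]) cylinder(h=5.9, r=17.1) → bbox [-5,-19.2,2.8] .. [29.2,15,8.7]
B = cylinder(h=3.3, r=4.7) → bbox [-4.7,-4.7,0] .. [4.7,4.7,3.3]
lo = A.lo+B.lo = [-5-4.7, -19.2-4.7, 2.8+0] = [-9.700,-23.900,2.800]
hi = A.hi+B.hi = [29.2+4.7, 15+4.7, 8.7+3.3] = [33.900,19.700,12.000]
diag = √(43.6²+43.6²+9.2²) = √3886.56 = 62.342

min=[-9.700,-23.900,2.800] max=[33.900,19.700,12.000] diag=62.342


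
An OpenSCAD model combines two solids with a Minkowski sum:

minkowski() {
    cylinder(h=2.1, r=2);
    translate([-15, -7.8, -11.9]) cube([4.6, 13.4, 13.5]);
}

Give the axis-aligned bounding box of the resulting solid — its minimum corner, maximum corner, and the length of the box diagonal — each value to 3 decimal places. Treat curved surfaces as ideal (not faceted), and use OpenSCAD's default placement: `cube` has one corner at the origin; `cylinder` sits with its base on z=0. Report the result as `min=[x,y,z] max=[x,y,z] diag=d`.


min=[-17.000,-9.800,-11.900] max=[-8.400,7.600,3.700] diag=24.901

A = translate([-15, -7.8, -11.9]) cube([4.6, 13.4, 13.5]) → bbox [-15,-7.8,-11.9] .. [-10.4,5.6,1.6]
B = cylinder(h=2.1, r=2) → bbox [-2,-2,0] .. [2,2,2.1]
lo = A.lo+B.lo = [-15-2, -7.8-2, -11.9+0] = [-17.000,-9.800,-11.900]
hi = A.hi+B.hi = [-10.4+2, 5.6+2, 1.6+2.1] = [-8.400,7.600,3.700]
diag = √(8.6²+17.4²+15.6²) = √620.08 = 24.901


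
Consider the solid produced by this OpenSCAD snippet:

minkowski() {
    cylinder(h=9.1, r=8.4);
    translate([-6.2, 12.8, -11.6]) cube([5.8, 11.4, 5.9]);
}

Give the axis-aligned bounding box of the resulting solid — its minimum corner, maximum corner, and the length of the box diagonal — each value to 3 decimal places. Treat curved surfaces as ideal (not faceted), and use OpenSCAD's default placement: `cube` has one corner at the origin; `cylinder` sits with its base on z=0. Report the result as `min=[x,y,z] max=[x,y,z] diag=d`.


min=[-14.600,4.400,-11.600] max=[8.000,32.600,3.400] diag=39.128

A = translate([-6.2, 12.8, -11.6]) cube([5.8, 11.4, 5.9]) → bbox [-6.2,12.8,-11.6] .. [-0.4,24.2,-5.7]
B = cylinder(h=9.1, r=8.4) → bbox [-8.4,-8.4,0] .. [8.4,8.4,9.1]
lo = A.lo+B.lo = [-6.2-8.4, 12.8-8.4, -11.6+0] = [-14.600,4.400,-11.600]
hi = A.hi+B.hi = [-0.4+8.4, 24.2+8.4, -5.7+9.1] = [8.000,32.600,3.400]
diag = √(22.6²+28.2²+15²) = √1531 = 39.128


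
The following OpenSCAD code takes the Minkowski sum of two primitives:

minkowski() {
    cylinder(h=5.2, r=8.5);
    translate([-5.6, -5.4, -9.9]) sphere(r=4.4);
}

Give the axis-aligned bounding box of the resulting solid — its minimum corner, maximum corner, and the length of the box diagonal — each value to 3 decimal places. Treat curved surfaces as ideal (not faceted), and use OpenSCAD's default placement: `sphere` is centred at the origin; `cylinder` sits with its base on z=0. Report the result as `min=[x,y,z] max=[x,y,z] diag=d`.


A = translate([-5.6, -5.4, -9.9]) sphere(r=4.4) → bbox [-10,-9.8,-14.3] .. [-1.2,-1,-5.5]
B = cylinder(h=5.2, r=8.5) → bbox [-8.5,-8.5,0] .. [8.5,8.5,5.2]
lo = A.lo+B.lo = [-10-8.5, -9.8-8.5, -14.3+0] = [-18.500,-18.300,-14.300]
hi = A.hi+B.hi = [-1.2+8.5, -1+8.5, -5.5+5.2] = [7.300,7.500,-0.300]
diag = √(25.8²+25.8²+14²) = √1527.28 = 39.080

min=[-18.500,-18.300,-14.300] max=[7.300,7.500,-0.300] diag=39.080


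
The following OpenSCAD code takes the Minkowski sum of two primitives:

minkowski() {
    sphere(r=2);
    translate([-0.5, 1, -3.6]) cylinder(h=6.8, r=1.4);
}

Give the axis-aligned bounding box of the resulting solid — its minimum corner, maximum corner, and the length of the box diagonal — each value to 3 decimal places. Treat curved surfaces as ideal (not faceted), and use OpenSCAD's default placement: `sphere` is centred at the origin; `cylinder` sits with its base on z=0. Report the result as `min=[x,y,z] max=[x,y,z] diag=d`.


A = translate([-0.5, 1, -3.6]) cylinder(h=6.8, r=1.4) → bbox [-1.9,-0.4,-3.6] .. [0.9,2.4,3.2]
B = sphere(r=2) → bbox [-2,-2,-2] .. [2,2,2]
lo = A.lo+B.lo = [-1.9-2, -0.4-2, -3.6-2] = [-3.900,-2.400,-5.600]
hi = A.hi+B.hi = [0.9+2, 2.4+2, 3.2+2] = [2.900,4.400,5.200]
diag = √(6.8²+6.8²+10.8²) = √209.12 = 14.461

min=[-3.900,-2.400,-5.600] max=[2.900,4.400,5.200] diag=14.461


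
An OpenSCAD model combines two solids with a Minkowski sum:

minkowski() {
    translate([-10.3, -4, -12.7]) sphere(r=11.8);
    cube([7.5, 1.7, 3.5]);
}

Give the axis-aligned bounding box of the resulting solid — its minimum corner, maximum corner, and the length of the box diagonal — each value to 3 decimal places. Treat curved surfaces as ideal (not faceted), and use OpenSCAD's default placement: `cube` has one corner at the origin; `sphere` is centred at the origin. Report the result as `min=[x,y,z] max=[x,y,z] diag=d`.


A = translate([-10.3, -4, -12.7]) sphere(r=11.8) → bbox [-22.1,-15.8,-24.5] .. [1.5,7.8,-0.9]
B = cube([7.5, 1.7, 3.5]) → bbox [0,0,0] .. [7.5,1.7,3.5]
lo = A.lo+B.lo = [-22.1+0, -15.8+0, -24.5+0] = [-22.100,-15.800,-24.500]
hi = A.hi+B.hi = [1.5+7.5, 7.8+1.7, -0.9+3.5] = [9.000,9.500,2.600]
diag = √(31.1²+25.3²+27.1²) = √2341.71 = 48.391

min=[-22.100,-15.800,-24.500] max=[9.000,9.500,2.600] diag=48.391


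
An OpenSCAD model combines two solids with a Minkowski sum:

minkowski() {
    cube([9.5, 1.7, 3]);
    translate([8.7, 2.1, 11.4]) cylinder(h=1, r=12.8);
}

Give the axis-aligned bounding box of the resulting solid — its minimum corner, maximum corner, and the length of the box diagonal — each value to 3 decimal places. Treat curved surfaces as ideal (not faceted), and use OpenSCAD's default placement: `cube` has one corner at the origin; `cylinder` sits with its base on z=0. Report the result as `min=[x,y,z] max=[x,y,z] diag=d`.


A = translate([8.7, 2.1, 11.4]) cylinder(h=1, r=12.8) → bbox [-4.1,-10.7,11.4] .. [21.5,14.9,12.4]
B = cube([9.5, 1.7, 3]) → bbox [0,0,0] .. [9.5,1.7,3]
lo = A.lo+B.lo = [-4.1+0, -10.7+0, 11.4+0] = [-4.100,-10.700,11.400]
hi = A.hi+B.hi = [21.5+9.5, 14.9+1.7, 12.4+3] = [31.000,16.600,15.400]
diag = √(35.1²+27.3²+4²) = √1993.3 = 44.646

min=[-4.100,-10.700,11.400] max=[31.000,16.600,15.400] diag=44.646


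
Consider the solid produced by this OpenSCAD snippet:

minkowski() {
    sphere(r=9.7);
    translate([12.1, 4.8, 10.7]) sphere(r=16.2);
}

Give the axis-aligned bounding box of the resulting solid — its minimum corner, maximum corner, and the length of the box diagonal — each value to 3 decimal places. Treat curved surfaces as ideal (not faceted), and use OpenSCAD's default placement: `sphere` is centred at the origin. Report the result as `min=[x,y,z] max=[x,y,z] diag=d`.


min=[-13.800,-21.100,-15.200] max=[38.000,30.700,36.600] diag=89.720

A = translate([12.1, 4.8, 10.7]) sphere(r=16.2) → bbox [-4.1,-11.4,-5.5] .. [28.3,21,26.9]
B = sphere(r=9.7) → bbox [-9.7,-9.7,-9.7] .. [9.7,9.7,9.7]
lo = A.lo+B.lo = [-4.1-9.7, -11.4-9.7, -5.5-9.7] = [-13.800,-21.100,-15.200]
hi = A.hi+B.hi = [28.3+9.7, 21+9.7, 26.9+9.7] = [38.000,30.700,36.600]
diag = √(51.8²+51.8²+51.8²) = √8049.72 = 89.720


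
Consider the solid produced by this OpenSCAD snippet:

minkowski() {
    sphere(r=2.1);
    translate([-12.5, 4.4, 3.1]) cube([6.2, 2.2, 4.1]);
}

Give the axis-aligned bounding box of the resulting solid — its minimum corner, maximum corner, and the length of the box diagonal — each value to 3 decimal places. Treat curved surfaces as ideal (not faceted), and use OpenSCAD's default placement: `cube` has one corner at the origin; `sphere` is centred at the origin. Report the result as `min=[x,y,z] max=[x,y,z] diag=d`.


min=[-14.600,2.300,1.000] max=[-4.200,8.700,9.300] diag=14.765

A = translate([-12.5, 4.4, 3.1]) cube([6.2, 2.2, 4.1]) → bbox [-12.5,4.4,3.1] .. [-6.3,6.6,7.2]
B = sphere(r=2.1) → bbox [-2.1,-2.1,-2.1] .. [2.1,2.1,2.1]
lo = A.lo+B.lo = [-12.5-2.1, 4.4-2.1, 3.1-2.1] = [-14.600,2.300,1.000]
hi = A.hi+B.hi = [-6.3+2.1, 6.6+2.1, 7.2+2.1] = [-4.200,8.700,9.300]
diag = √(10.4²+6.4²+8.3²) = √218.01 = 14.765


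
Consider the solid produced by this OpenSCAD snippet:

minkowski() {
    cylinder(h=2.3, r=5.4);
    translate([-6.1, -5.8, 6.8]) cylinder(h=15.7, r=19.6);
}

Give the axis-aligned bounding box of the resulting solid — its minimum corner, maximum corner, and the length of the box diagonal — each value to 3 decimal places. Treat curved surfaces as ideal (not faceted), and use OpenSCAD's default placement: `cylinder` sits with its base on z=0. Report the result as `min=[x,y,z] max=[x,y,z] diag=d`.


A = translate([-6.1, -5.8, 6.8]) cylinder(h=15.7, r=19.6) → bbox [-25.7,-25.4,6.8] .. [13.5,13.8,22.5]
B = cylinder(h=2.3, r=5.4) → bbox [-5.4,-5.4,0] .. [5.4,5.4,2.3]
lo = A.lo+B.lo = [-25.7-5.4, -25.4-5.4, 6.8+0] = [-31.100,-30.800,6.800]
hi = A.hi+B.hi = [13.5+5.4, 13.8+5.4, 22.5+2.3] = [18.900,19.200,24.800]
diag = √(50²+50²+18²) = √5324 = 72.966

min=[-31.100,-30.800,6.800] max=[18.900,19.200,24.800] diag=72.966


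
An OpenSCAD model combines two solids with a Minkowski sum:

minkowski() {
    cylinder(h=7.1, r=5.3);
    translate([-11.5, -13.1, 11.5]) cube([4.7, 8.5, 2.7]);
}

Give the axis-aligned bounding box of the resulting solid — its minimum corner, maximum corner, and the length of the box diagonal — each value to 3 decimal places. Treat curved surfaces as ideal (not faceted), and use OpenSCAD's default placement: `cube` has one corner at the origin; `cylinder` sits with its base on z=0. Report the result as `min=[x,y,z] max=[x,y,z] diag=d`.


min=[-16.800,-18.400,11.500] max=[-1.500,0.700,21.300] diag=26.362

A = translate([-11.5, -13.1, 11.5]) cube([4.7, 8.5, 2.7]) → bbox [-11.5,-13.1,11.5] .. [-6.8,-4.6,14.2]
B = cylinder(h=7.1, r=5.3) → bbox [-5.3,-5.3,0] .. [5.3,5.3,7.1]
lo = A.lo+B.lo = [-11.5-5.3, -13.1-5.3, 11.5+0] = [-16.800,-18.400,11.500]
hi = A.hi+B.hi = [-6.8+5.3, -4.6+5.3, 14.2+7.1] = [-1.500,0.700,21.300]
diag = √(15.3²+19.1²+9.8²) = √694.94 = 26.362


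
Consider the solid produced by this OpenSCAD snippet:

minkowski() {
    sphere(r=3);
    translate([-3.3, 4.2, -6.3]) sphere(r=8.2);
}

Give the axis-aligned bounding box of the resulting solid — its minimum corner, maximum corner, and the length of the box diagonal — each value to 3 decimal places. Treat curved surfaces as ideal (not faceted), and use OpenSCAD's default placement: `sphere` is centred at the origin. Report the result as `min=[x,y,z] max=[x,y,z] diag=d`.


A = translate([-3.3, 4.2, -6.3]) sphere(r=8.2) → bbox [-11.5,-4,-14.5] .. [4.9,12.4,1.9]
B = sphere(r=3) → bbox [-3,-3,-3] .. [3,3,3]
lo = A.lo+B.lo = [-11.5-3, -4-3, -14.5-3] = [-14.500,-7.000,-17.500]
hi = A.hi+B.hi = [4.9+3, 12.4+3, 1.9+3] = [7.900,15.400,4.900]
diag = √(22.4²+22.4²+22.4²) = √1505.28 = 38.798

min=[-14.500,-7.000,-17.500] max=[7.900,15.400,4.900] diag=38.798


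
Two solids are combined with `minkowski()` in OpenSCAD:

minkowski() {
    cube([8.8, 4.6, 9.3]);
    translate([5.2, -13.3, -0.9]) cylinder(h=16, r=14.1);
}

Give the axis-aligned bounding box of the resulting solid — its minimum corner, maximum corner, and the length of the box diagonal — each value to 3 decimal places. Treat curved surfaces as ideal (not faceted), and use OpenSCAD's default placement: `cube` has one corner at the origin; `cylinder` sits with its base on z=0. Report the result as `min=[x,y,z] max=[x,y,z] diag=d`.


min=[-8.900,-27.400,-0.900] max=[28.100,5.400,24.400] diag=55.542

A = translate([5.2, -13.3, -0.9]) cylinder(h=16, r=14.1) → bbox [-8.9,-27.4,-0.9] .. [19.3,0.8,15.1]
B = cube([8.8, 4.6, 9.3]) → bbox [0,0,0] .. [8.8,4.6,9.3]
lo = A.lo+B.lo = [-8.9+0, -27.4+0, -0.9+0] = [-8.900,-27.400,-0.900]
hi = A.hi+B.hi = [19.3+8.8, 0.8+4.6, 15.1+9.3] = [28.100,5.400,24.400]
diag = √(37²+32.8²+25.3²) = √3084.93 = 55.542


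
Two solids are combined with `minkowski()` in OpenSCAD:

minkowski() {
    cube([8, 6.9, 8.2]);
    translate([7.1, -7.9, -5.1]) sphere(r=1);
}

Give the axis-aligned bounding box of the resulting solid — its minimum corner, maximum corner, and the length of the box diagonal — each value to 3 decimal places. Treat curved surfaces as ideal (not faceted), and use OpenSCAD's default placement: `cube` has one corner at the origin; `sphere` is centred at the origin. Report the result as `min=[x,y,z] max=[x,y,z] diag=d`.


min=[6.100,-8.900,-6.100] max=[16.100,0.000,4.100] diag=16.830

A = translate([7.1, -7.9, -5.1]) sphere(r=1) → bbox [6.1,-8.9,-6.1] .. [8.1,-6.9,-4.1]
B = cube([8, 6.9, 8.2]) → bbox [0,0,0] .. [8,6.9,8.2]
lo = A.lo+B.lo = [6.1+0, -8.9+0, -6.1+0] = [6.100,-8.900,-6.100]
hi = A.hi+B.hi = [8.1+8, -6.9+6.9, -4.1+8.2] = [16.100,0.000,4.100]
diag = √(10²+8.9²+10.2²) = √283.25 = 16.830


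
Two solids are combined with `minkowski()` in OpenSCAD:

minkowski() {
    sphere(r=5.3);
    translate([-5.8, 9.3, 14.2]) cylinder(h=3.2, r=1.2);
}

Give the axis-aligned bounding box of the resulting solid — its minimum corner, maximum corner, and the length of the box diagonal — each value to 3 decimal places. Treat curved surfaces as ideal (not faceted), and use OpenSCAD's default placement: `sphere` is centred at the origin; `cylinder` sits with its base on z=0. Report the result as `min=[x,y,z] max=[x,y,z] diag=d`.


min=[-12.300,2.800,8.900] max=[0.700,15.800,22.700] diag=22.988

A = translate([-5.8, 9.3, 14.2]) cylinder(h=3.2, r=1.2) → bbox [-7,8.1,14.2] .. [-4.6,10.5,17.4]
B = sphere(r=5.3) → bbox [-5.3,-5.3,-5.3] .. [5.3,5.3,5.3]
lo = A.lo+B.lo = [-7-5.3, 8.1-5.3, 14.2-5.3] = [-12.300,2.800,8.900]
hi = A.hi+B.hi = [-4.6+5.3, 10.5+5.3, 17.4+5.3] = [0.700,15.800,22.700]
diag = √(13²+13²+13.8²) = √528.44 = 22.988


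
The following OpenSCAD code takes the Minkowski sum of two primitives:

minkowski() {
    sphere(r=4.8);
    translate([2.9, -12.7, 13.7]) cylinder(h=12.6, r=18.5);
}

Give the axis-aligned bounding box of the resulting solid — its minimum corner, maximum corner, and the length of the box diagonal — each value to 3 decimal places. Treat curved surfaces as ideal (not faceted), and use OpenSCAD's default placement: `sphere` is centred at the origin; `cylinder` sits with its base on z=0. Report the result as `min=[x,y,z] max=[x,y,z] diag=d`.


A = translate([2.9, -12.7, 13.7]) cylinder(h=12.6, r=18.5) → bbox [-15.6,-31.2,13.7] .. [21.4,5.8,26.3]
B = sphere(r=4.8) → bbox [-4.8,-4.8,-4.8] .. [4.8,4.8,4.8]
lo = A.lo+B.lo = [-15.6-4.8, -31.2-4.8, 13.7-4.8] = [-20.400,-36.000,8.900]
hi = A.hi+B.hi = [21.4+4.8, 5.8+4.8, 26.3+4.8] = [26.200,10.600,31.100]
diag = √(46.6²+46.6²+22.2²) = √4835.96 = 69.541

min=[-20.400,-36.000,8.900] max=[26.200,10.600,31.100] diag=69.541


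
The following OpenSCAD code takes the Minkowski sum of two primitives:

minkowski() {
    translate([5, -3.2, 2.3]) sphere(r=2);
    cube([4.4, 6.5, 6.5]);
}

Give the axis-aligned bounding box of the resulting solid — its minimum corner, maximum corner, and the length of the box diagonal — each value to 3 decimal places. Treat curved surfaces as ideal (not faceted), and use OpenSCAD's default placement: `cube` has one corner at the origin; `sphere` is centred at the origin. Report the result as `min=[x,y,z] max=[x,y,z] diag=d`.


min=[3.000,-5.200,0.300] max=[11.400,5.300,10.800] diag=17.060

A = translate([5, -3.2, 2.3]) sphere(r=2) → bbox [3,-5.2,0.3] .. [7,-1.2,4.3]
B = cube([4.4, 6.5, 6.5]) → bbox [0,0,0] .. [4.4,6.5,6.5]
lo = A.lo+B.lo = [3+0, -5.2+0, 0.3+0] = [3.000,-5.200,0.300]
hi = A.hi+B.hi = [7+4.4, -1.2+6.5, 4.3+6.5] = [11.400,5.300,10.800]
diag = √(8.4²+10.5²+10.5²) = √291.06 = 17.060


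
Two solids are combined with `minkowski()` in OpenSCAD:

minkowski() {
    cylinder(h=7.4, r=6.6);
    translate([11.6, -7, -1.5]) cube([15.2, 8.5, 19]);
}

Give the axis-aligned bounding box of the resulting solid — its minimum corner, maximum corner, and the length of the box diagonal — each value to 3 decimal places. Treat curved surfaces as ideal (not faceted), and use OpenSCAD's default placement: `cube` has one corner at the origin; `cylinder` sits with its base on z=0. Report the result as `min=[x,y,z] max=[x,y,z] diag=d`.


min=[5.000,-13.600,-1.500] max=[33.400,8.100,24.900] diag=44.434

A = translate([11.6, -7, -1.5]) cube([15.2, 8.5, 19]) → bbox [11.6,-7,-1.5] .. [26.8,1.5,17.5]
B = cylinder(h=7.4, r=6.6) → bbox [-6.6,-6.6,0] .. [6.6,6.6,7.4]
lo = A.lo+B.lo = [11.6-6.6, -7-6.6, -1.5+0] = [5.000,-13.600,-1.500]
hi = A.hi+B.hi = [26.8+6.6, 1.5+6.6, 17.5+7.4] = [33.400,8.100,24.900]
diag = √(28.4²+21.7²+26.4²) = √1974.41 = 44.434


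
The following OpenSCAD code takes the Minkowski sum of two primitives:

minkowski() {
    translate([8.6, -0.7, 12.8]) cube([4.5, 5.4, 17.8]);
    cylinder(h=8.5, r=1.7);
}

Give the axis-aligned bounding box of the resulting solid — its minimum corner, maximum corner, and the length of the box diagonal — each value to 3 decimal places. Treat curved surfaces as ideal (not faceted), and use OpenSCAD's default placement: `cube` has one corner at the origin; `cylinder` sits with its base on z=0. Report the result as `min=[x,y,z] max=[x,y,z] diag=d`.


A = translate([8.6, -0.7, 12.8]) cube([4.5, 5.4, 17.8]) → bbox [8.6,-0.7,12.8] .. [13.1,4.7,30.6]
B = cylinder(h=8.5, r=1.7) → bbox [-1.7,-1.7,0] .. [1.7,1.7,8.5]
lo = A.lo+B.lo = [8.6-1.7, -0.7-1.7, 12.8+0] = [6.900,-2.400,12.800]
hi = A.hi+B.hi = [13.1+1.7, 4.7+1.7, 30.6+8.5] = [14.800,6.400,39.100]
diag = √(7.9²+8.8²+26.3²) = √831.54 = 28.836

min=[6.900,-2.400,12.800] max=[14.800,6.400,39.100] diag=28.836


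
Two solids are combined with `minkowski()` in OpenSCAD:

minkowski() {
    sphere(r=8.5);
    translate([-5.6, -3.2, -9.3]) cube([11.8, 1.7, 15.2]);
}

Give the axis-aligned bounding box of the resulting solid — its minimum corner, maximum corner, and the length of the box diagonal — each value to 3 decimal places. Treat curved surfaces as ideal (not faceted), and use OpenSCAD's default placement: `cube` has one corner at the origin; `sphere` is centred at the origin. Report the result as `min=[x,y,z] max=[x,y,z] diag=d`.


A = translate([-5.6, -3.2, -9.3]) cube([11.8, 1.7, 15.2]) → bbox [-5.6,-3.2,-9.3] .. [6.2,-1.5,5.9]
B = sphere(r=8.5) → bbox [-8.5,-8.5,-8.5] .. [8.5,8.5,8.5]
lo = A.lo+B.lo = [-5.6-8.5, -3.2-8.5, -9.3-8.5] = [-14.100,-11.700,-17.800]
hi = A.hi+B.hi = [6.2+8.5, -1.5+8.5, 5.9+8.5] = [14.700,7.000,14.400]
diag = √(28.8²+18.7²+32.2²) = √2215.97 = 47.074

min=[-14.100,-11.700,-17.800] max=[14.700,7.000,14.400] diag=47.074


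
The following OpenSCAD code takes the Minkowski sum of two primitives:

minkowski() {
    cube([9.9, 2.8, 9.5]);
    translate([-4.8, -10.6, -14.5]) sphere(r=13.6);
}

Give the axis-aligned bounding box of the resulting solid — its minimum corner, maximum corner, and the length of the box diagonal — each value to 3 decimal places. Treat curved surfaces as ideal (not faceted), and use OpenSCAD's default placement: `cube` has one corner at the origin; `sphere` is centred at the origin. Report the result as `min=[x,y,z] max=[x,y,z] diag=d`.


min=[-18.400,-24.200,-28.100] max=[18.700,5.800,8.600] diag=60.194

A = translate([-4.8, -10.6, -14.5]) sphere(r=13.6) → bbox [-18.4,-24.2,-28.1] .. [8.8,3,-0.9]
B = cube([9.9, 2.8, 9.5]) → bbox [0,0,0] .. [9.9,2.8,9.5]
lo = A.lo+B.lo = [-18.4+0, -24.2+0, -28.1+0] = [-18.400,-24.200,-28.100]
hi = A.hi+B.hi = [8.8+9.9, 3+2.8, -0.9+9.5] = [18.700,5.800,8.600]
diag = √(37.1²+30²+36.7²) = √3623.3 = 60.194


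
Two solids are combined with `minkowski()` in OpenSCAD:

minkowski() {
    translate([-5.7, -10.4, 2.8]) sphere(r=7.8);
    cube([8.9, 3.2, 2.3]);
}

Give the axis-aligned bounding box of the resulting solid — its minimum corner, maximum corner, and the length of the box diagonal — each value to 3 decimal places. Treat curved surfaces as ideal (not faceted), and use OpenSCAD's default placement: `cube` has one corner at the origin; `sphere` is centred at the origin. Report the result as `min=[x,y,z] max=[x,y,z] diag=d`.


A = translate([-5.7, -10.4, 2.8]) sphere(r=7.8) → bbox [-13.5,-18.2,-5] .. [2.1,-2.6,10.6]
B = cube([8.9, 3.2, 2.3]) → bbox [0,0,0] .. [8.9,3.2,2.3]
lo = A.lo+B.lo = [-13.5+0, -18.2+0, -5+0] = [-13.500,-18.200,-5.000]
hi = A.hi+B.hi = [2.1+8.9, -2.6+3.2, 10.6+2.3] = [11.000,0.600,12.900]
diag = √(24.5²+18.8²+17.9²) = √1274.1 = 35.695

min=[-13.500,-18.200,-5.000] max=[11.000,0.600,12.900] diag=35.695


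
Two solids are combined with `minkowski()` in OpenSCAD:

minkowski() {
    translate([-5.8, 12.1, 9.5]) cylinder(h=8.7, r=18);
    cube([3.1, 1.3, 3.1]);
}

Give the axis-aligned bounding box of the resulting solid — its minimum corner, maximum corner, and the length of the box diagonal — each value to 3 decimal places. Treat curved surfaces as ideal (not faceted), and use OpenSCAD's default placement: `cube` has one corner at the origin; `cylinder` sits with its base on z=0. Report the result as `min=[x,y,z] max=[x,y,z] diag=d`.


min=[-23.800,-5.900,9.500] max=[15.300,31.400,21.300] diag=55.311

A = translate([-5.8, 12.1, 9.5]) cylinder(h=8.7, r=18) → bbox [-23.8,-5.9,9.5] .. [12.2,30.1,18.2]
B = cube([3.1, 1.3, 3.1]) → bbox [0,0,0] .. [3.1,1.3,3.1]
lo = A.lo+B.lo = [-23.8+0, -5.9+0, 9.5+0] = [-23.800,-5.900,9.500]
hi = A.hi+B.hi = [12.2+3.1, 30.1+1.3, 18.2+3.1] = [15.300,31.400,21.300]
diag = √(39.1²+37.3²+11.8²) = √3059.34 = 55.311


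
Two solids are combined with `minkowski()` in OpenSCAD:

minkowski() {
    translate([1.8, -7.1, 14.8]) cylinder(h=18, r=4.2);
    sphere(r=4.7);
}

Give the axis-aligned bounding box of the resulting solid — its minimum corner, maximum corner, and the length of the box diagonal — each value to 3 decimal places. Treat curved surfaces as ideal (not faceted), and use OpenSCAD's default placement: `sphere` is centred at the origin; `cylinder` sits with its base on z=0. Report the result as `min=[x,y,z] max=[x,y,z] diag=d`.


A = translate([1.8, -7.1, 14.8]) cylinder(h=18, r=4.2) → bbox [-2.4,-11.3,14.8] .. [6,-2.9,32.8]
B = sphere(r=4.7) → bbox [-4.7,-4.7,-4.7] .. [4.7,4.7,4.7]
lo = A.lo+B.lo = [-2.4-4.7, -11.3-4.7, 14.8-4.7] = [-7.100,-16.000,10.100]
hi = A.hi+B.hi = [6+4.7, -2.9+4.7, 32.8+4.7] = [10.700,1.800,37.500]
diag = √(17.8²+17.8²+27.4²) = √1384.44 = 37.208

min=[-7.100,-16.000,10.100] max=[10.700,1.800,37.500] diag=37.208


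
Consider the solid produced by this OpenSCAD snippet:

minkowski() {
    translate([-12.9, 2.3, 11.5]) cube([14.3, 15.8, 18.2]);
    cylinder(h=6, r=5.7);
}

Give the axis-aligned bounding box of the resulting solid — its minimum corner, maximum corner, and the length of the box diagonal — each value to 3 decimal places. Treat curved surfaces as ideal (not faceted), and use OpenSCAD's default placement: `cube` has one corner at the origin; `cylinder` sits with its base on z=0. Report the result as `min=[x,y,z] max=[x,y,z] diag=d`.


min=[-18.600,-3.400,11.500] max=[7.100,23.800,35.700] diag=44.564

A = translate([-12.9, 2.3, 11.5]) cube([14.3, 15.8, 18.2]) → bbox [-12.9,2.3,11.5] .. [1.4,18.1,29.7]
B = cylinder(h=6, r=5.7) → bbox [-5.7,-5.7,0] .. [5.7,5.7,6]
lo = A.lo+B.lo = [-12.9-5.7, 2.3-5.7, 11.5+0] = [-18.600,-3.400,11.500]
hi = A.hi+B.hi = [1.4+5.7, 18.1+5.7, 29.7+6] = [7.100,23.800,35.700]
diag = √(25.7²+27.2²+24.2²) = √1985.97 = 44.564


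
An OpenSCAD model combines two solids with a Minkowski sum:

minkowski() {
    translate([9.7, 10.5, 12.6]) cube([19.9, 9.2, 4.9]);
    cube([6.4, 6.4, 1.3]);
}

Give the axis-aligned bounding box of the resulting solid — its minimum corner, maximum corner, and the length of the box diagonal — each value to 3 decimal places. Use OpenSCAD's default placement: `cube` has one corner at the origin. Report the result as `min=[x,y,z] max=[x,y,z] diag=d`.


A = translate([9.7, 10.5, 12.6]) cube([19.9, 9.2, 4.9]) → bbox [9.7,10.5,12.6] .. [29.6,19.7,17.5]
B = cube([6.4, 6.4, 1.3]) → bbox [0,0,0] .. [6.4,6.4,1.3]
lo = A.lo+B.lo = [9.7+0, 10.5+0, 12.6+0] = [9.700,10.500,12.600]
hi = A.hi+B.hi = [29.6+6.4, 19.7+6.4, 17.5+1.3] = [36.000,26.100,18.800]
diag = √(26.3²+15.6²+6.2²) = √973.49 = 31.201

min=[9.700,10.500,12.600] max=[36.000,26.100,18.800] diag=31.201


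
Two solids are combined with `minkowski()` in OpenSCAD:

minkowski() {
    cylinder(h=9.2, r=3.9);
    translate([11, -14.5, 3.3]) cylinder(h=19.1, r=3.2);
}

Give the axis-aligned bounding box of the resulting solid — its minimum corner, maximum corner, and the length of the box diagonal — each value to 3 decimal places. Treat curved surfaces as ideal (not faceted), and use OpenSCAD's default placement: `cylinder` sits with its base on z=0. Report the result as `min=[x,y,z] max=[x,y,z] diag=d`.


min=[3.900,-21.600,3.300] max=[18.100,-7.400,31.600] diag=34.701

A = translate([11, -14.5, 3.3]) cylinder(h=19.1, r=3.2) → bbox [7.8,-17.7,3.3] .. [14.2,-11.3,22.4]
B = cylinder(h=9.2, r=3.9) → bbox [-3.9,-3.9,0] .. [3.9,3.9,9.2]
lo = A.lo+B.lo = [7.8-3.9, -17.7-3.9, 3.3+0] = [3.900,-21.600,3.300]
hi = A.hi+B.hi = [14.2+3.9, -11.3+3.9, 22.4+9.2] = [18.100,-7.400,31.600]
diag = √(14.2²+14.2²+28.3²) = √1204.17 = 34.701


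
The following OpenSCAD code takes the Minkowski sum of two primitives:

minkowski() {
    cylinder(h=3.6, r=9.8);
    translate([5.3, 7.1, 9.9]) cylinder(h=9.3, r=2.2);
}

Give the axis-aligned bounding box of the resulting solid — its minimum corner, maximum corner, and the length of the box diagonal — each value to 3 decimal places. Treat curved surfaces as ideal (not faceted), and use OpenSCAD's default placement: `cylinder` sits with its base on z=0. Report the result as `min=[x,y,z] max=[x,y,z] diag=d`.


min=[-6.700,-4.900,9.900] max=[17.300,19.100,22.800] diag=36.310

A = translate([5.3, 7.1, 9.9]) cylinder(h=9.3, r=2.2) → bbox [3.1,4.9,9.9] .. [7.5,9.3,19.2]
B = cylinder(h=3.6, r=9.8) → bbox [-9.8,-9.8,0] .. [9.8,9.8,3.6]
lo = A.lo+B.lo = [3.1-9.8, 4.9-9.8, 9.9+0] = [-6.700,-4.900,9.900]
hi = A.hi+B.hi = [7.5+9.8, 9.3+9.8, 19.2+3.6] = [17.300,19.100,22.800]
diag = √(24²+24²+12.9²) = √1318.41 = 36.310
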